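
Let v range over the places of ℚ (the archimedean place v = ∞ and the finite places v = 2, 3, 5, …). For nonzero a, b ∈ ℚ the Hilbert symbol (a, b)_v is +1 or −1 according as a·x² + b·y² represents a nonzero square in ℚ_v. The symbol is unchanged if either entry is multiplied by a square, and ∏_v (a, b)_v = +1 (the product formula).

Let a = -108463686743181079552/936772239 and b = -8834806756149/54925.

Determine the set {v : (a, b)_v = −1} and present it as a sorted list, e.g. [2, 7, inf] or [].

Mod squares: a ≡ -1443, b ≡ -15873. Check v ∈ {∞, 2, 3, 5, 11, 13, 17, 19, 29, 37}.
v=∞: -1443 < 0 and -15873 < 0  ⇒  (a,b)_∞ = -1.
v=29: a=29^-2·(≡23), b=29^0·(≡21) mod 29; (23|29)=+1, (21|29)=-1; (−1)^{-2·0·14}·(+1)^0·(-1)^-2 = +1.
v=13: a=13^-5·(≡5), b=13^-3·(≡10) mod 13; (5|13)=-1, (10|13)=+1; (−1)^{-5·-3·6}·(-1)^-3·(+1)^-5 = -1.
v=17: a=17^2·(≡9), b=17^0·(≡5) mod 17; (9|17)=+1, (5|17)=-1; (−1)^{2·0·8}·(+1)^0·(-1)^2 = +1.
v=37: a=37^5·(≡2), b=37^3·(≡32) mod 37; (2|37)=-1, (32|37)=-1; (−1)^{5·3·18}·(-1)^3·(-1)^5 = +1.
v=11: a=11^4·(≡4), b=11^5·(≡5) mod 11; (4|11)=+1, (5|11)=+1; (−1)^{4·5·5}·(+1)^5·(+1)^4 = +1.
v=19: a=19^2·(≡7), b=19^2·(≡9) mod 19; (7|19)=+1, (9|19)=+1; (−1)^{2·2·9}·(+1)^2·(+1)^2 = +1.
v=5: a=5^0·(≡2), b=5^-2·(≡3) mod 5; (2|5)=-1, (3|5)=-1; (−1)^{0·-2·2}·(-1)^-2·(-1)^0 = +1.
v=3: a=3^-1·(≡2), b=3^1·(≡1) mod 3; (2|3)=-1, (1|3)=+1; (−1)^{-1·1·1}·(-1)^1·(+1)^-1 = +1.
v=2: v_2(a)=10, v_2(b)=0; units ≡ 5, 7 (mod 8); ε·ε+αω+βω = 0·1+10·0+0·1 ≡ 0  ⇒  (a,b)_2 = +1.
(-1443, -15873 / ℚ) ramifies at {13, ∞}: a division algebra.

[13, inf]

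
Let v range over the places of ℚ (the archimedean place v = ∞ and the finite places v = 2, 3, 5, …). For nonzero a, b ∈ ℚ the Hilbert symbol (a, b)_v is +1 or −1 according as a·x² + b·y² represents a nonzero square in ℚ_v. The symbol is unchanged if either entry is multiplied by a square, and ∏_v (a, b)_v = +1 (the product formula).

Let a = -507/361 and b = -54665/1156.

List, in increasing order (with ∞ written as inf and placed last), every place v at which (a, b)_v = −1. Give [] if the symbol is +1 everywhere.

(a, b) ≡ (-3, -65) mod (ℚ^×)²; places V = {2, 3, 5, 13, 17, 19, 29, ∞}.
(a,b)_5: α=0, u≡3; β=1, v≡2 (mod 5); (3|5)=-1, (2|5)=-1; sign (−1)^0·-1^1·-1^0 = -1.
(a,b)_∞: sgn(-3)=−, sgn(-65)=−, so -1.
(a,b)_29: α=0, u≡19; β=2, v≡9 (mod 29); (19|29)=-1, (9|29)=+1; sign (−1)^0·-1^2·+1^0 = +1.
(a,b)_19: α=-2, u≡6; β=0, v≡7 (mod 19); (6|19)=+1, (7|19)=+1; sign (−1)^0·+1^0·+1^-2 = +1.
(a,b)_17: α=0, u≡5; β=-2, v≡6 (mod 17); (5|17)=-1, (6|17)=-1; sign (−1)^0·-1^-2·-1^0 = +1.
(a,b)_2: α=0, β=-2; u≡5, v≡7 (mod 8); ε(u)ε(v)=0·1, αω(v)=0·0, βω(u)=-2·1; sum ≡ 0  ⇒  +1.
(a,b)_13: α=2, u≡1; β=1, v≡6 (mod 13); (1|13)=+1, (6|13)=-1; sign (−1)^0·+1^1·-1^2 = +1.
(a,b)_3: α=1, u≡2; β=0, v≡1 (mod 3); (2|3)=-1, (1|3)=+1; sign (−1)^0·-1^0·+1^1 = +1.
(-3, -65 / ℚ) ramifies at {5, ∞}: a division algebra.

[5, inf]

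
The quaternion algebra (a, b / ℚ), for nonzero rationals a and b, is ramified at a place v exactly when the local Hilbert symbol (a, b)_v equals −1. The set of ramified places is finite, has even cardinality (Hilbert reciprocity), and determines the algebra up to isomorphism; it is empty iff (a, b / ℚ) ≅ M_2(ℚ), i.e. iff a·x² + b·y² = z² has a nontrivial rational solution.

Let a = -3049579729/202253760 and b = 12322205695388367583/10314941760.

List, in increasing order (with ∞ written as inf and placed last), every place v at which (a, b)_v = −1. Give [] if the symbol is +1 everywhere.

Mod squares: a ≡ -15, b ≡ 643195. Check v ∈ {∞, 2, 3, 5, 7, 17, 23, 47}.
v=7: a=7^8·(≡5), b=7^19·(≡6) mod 7; (5|7)=-1, (6|7)=-1; (−1)^{8·19·3}·(-1)^19·(-1)^8 = -1.
v=3: a=3^-7·(≡1), b=3^-8·(≡1) mod 3; (1|3)=+1, (1|3)=+1; (−1)^{-7·-8·1}·(+1)^-8·(+1)^-7 = +1.
v=47: a=47^0·(≡8), b=47^1·(≡3) mod 47; (8|47)=+1, (3|47)=+1; (−1)^{0·1·23}·(+1)^1·(+1)^0 = +1.
v=23: a=23^2·(≡2), b=23^1·(≡5) mod 23; (2|23)=+1, (5|23)=-1; (−1)^{2·1·11}·(+1)^1·(-1)^2 = +1.
v=5: a=5^-1·(≡3), b=5^-1·(≡4) mod 5; (3|5)=-1, (4|5)=+1; (−1)^{-1·-1·2}·(-1)^-1·(+1)^-1 = -1.
v=∞: -15 < 0 and 643195 > 0  ⇒  (a,b)_∞ = +1.
v=2: v_2(a)=-6, v_2(b)=-6; units ≡ 1, 3 (mod 8); ε·ε+αω+βω = 0·1+-6·1+-6·0 ≡ 0  ⇒  (a,b)_2 = +1.
v=17: a=17^-2·(≡2), b=17^-3·(≡10) mod 17; (2|17)=+1, (10|17)=-1; (−1)^{-2·-3·8}·(+1)^-3·(-1)^-2 = +1.
Ram(-15, 643195) = {5, 7}; no ℚ_5-point on the conic.

[5, 7]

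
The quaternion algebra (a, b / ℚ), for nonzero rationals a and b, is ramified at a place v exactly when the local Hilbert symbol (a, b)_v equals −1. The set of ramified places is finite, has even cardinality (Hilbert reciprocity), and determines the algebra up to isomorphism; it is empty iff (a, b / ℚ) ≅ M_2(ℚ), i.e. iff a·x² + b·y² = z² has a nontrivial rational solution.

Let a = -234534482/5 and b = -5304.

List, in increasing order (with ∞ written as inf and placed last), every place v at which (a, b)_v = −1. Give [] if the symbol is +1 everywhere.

(a, b) ≡ (-10, -1326) mod (ℚ^×)²; places V = {2, 3, 5, 7, 13, 17, ∞}.
(a,b)_∞: sgn(-10)=−, sgn(-1326)=−, so -1.
(a,b)_13: α=2, u≡10; β=1, v≡8 (mod 13); (10|13)=+1, (8|13)=-1; sign (−1)^0·+1^1·-1^2 = +1.
(a,b)_5: α=-1, u≡3; β=0, v≡1 (mod 5); (3|5)=-1, (1|5)=+1; sign (−1)^0·-1^0·+1^-1 = +1.
(a,b)_2: α=1, β=3; u≡3, v≡1 (mod 8); ε(u)ε(v)=1·0, αω(v)=1·0, βω(u)=3·1; sum ≡ 1  ⇒  -1.
(a,b)_7: α=4, u≡2; β=0, v≡2 (mod 7); (2|7)=+1, (2|7)=+1; sign (−1)^0·+1^0·+1^4 = +1.
(a,b)_3: α=0, u≡2; β=1, v≡2 (mod 3); (2|3)=-1, (2|3)=-1; sign (−1)^0·-1^1·-1^0 = -1.
(a,b)_17: α=2, u≡5; β=1, v≡11 (mod 17); (5|17)=-1, (11|17)=-1; sign (−1)^0·-1^1·-1^2 = -1.
Ram(-10, -1326) = {2, 3, 17, ∞}; no ℚ_2-point on the conic.

[2, 3, 17, inf]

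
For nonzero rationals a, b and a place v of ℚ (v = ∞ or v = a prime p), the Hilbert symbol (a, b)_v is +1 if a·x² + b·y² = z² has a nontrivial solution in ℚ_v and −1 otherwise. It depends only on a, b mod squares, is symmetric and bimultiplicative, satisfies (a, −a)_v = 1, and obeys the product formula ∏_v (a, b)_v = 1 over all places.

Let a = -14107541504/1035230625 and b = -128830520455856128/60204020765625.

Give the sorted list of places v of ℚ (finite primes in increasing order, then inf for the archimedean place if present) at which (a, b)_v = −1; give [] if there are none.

[2, inf]

Mod squares: a ≡ -14, b ≡ -13. Check v ∈ {∞, 2, 3, 5, 7, 11, 13, 19, 31}.
v=2: v_2(a)=21, v_2(b)=32; units ≡ 1, 3 (mod 8); ε·ε+αω+βω = 0·1+21·1+32·0 ≡ 1  ⇒  (a,b)_2 = -1.
v=19: a=19^0·(≡7), b=19^-2·(≡16) mod 19; (7|19)=+1, (16|19)=+1; (−1)^{0·-2·9}·(+1)^-2·(+1)^0 = +1.
v=13: a=13^-2·(≡4), b=13^1·(≡9) mod 13; (4|13)=+1, (9|13)=+1; (−1)^{-2·1·6}·(+1)^1·(+1)^-2 = +1.
v=31: a=31^2·(≡26), b=31^2·(≡5) mod 31; (26|31)=-1, (5|31)=+1; (−1)^{2·2·15}·(-1)^2·(+1)^2 = +1.
v=11: a=11^-2·(≡10), b=11^-4·(≡1) mod 11; (10|11)=-1, (1|11)=+1; (−1)^{-2·-4·5}·(-1)^-4·(+1)^-2 = +1.
v=3: a=3^-4·(≡1), b=3^-6·(≡2) mod 3; (1|3)=+1, (2|3)=-1; (−1)^{-4·-6·1}·(+1)^-6·(-1)^-4 = +1.
v=7: a=7^1·(≡6), b=7^4·(≡4) mod 7; (6|7)=-1, (4|7)=+1; (−1)^{1·4·3}·(-1)^4·(+1)^1 = +1.
v=5: a=5^-4·(≡4), b=5^-6·(≡3) mod 5; (4|5)=+1, (3|5)=-1; (−1)^{-4·-6·2}·(+1)^-6·(-1)^-4 = +1.
v=∞: -14 < 0 and -13 < 0  ⇒  (a,b)_∞ = -1.
|Ram(-14, -13)| = 2, even; anisotropic at {2, ∞}.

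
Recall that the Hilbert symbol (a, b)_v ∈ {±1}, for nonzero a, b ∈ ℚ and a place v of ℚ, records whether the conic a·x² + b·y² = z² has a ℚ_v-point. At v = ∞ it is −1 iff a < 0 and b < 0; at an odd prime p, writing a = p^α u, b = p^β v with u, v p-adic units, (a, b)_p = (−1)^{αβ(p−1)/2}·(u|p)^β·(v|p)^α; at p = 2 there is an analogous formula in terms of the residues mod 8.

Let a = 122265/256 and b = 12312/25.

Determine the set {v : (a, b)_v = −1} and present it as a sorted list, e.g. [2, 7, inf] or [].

Mod squares: a ≡ 13585, b ≡ 38. Check v ∈ {∞, 2, 3, 5, 11, 13, 19}.
v=2: v_2(a)=-8, v_2(b)=3; units ≡ 1, 3 (mod 8); ε·ε+αω+βω = 0·1+-8·1+3·0 ≡ 0  ⇒  (a,b)_2 = +1.
v=3: a=3^2·(≡1), b=3^4·(≡2) mod 3; (1|3)=+1, (2|3)=-1; (−1)^{2·4·1}·(+1)^4·(-1)^2 = +1.
v=5: a=5^1·(≡3), b=5^-2·(≡2) mod 5; (3|5)=-1, (2|5)=-1; (−1)^{1·-2·2}·(-1)^-2·(-1)^1 = -1.
v=13: a=13^1·(≡5), b=13^0·(≡12) mod 13; (5|13)=-1, (12|13)=+1; (−1)^{1·0·6}·(-1)^0·(+1)^1 = +1.
v=∞: 13585 > 0 and 38 > 0  ⇒  (a,b)_∞ = +1.
v=19: a=19^1·(≡12), b=19^1·(≡13) mod 19; (12|19)=-1, (13|19)=-1; (−1)^{1·1·9}·(-1)^1·(-1)^1 = -1.
v=11: a=11^1·(≡9), b=11^0·(≡1) mod 11; (9|11)=+1, (1|11)=+1; (−1)^{1·0·5}·(+1)^0·(+1)^1 = +1.
|Ram(13585, 38)| = 2, even; anisotropic at {5, 19}.

[5, 19]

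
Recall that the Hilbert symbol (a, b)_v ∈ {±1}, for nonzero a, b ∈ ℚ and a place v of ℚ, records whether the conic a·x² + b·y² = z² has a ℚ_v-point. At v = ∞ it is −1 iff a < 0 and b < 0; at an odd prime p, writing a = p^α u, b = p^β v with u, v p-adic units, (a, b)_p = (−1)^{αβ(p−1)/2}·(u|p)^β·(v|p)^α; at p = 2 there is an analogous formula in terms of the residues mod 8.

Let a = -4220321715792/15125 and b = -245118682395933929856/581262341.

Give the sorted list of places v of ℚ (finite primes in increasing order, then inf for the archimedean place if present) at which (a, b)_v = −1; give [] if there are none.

[7, 13, 17, inf]

Mod squares: a ≡ -65, b ≡ -89726. Check v ∈ {∞, 2, 3, 5, 7, 11, 13, 17, 19, 29, 37}.
v=11: a=11^-2·(≡4), b=11^-4·(≡1) mod 11; (4|11)=+1, (1|11)=+1; (−1)^{-2·-4·5}·(+1)^-4·(+1)^-2 = +1.
v=3: a=3^4·(≡1), b=3^4·(≡1) mod 3; (1|3)=+1, (1|3)=+1; (−1)^{4·4·1}·(+1)^4·(+1)^4 = +1.
v=13: a=13^1·(≡11), b=13^3·(≡3) mod 13; (11|13)=-1, (3|13)=+1; (−1)^{1·3·6}·(-1)^3·(+1)^1 = -1.
v=5: a=5^-3·(≡3), b=5^0·(≡4) mod 5; (3|5)=-1, (4|5)=+1; (−1)^{-3·0·2}·(-1)^0·(+1)^-3 = +1.
v=7: a=7^4·(≡3), b=7^5·(≡6) mod 7; (3|7)=-1, (6|7)=-1; (−1)^{4·5·3}·(-1)^5·(-1)^4 = -1.
v=37: a=37^0·(≡16), b=37^-2·(≡36) mod 37; (16|37)=+1, (36|37)=+1; (−1)^{0·-2·18}·(+1)^-2·(+1)^0 = +1.
v=29: a=29^0·(≡23), b=29^-1·(≡24) mod 29; (23|29)=+1, (24|29)=+1; (−1)^{0·-1·14}·(+1)^-1·(+1)^0 = +1.
v=17: a=17^2·(≡10), b=17^3·(≡2) mod 17; (10|17)=-1, (2|17)=+1; (−1)^{2·3·8}·(-1)^3·(+1)^2 = -1.
v=∞: -65 < 0 and -89726 < 0  ⇒  (a,b)_∞ = -1.
v=19: a=19^2·(≡7), b=19^4·(≡7) mod 19; (7|19)=+1, (7|19)=+1; (−1)^{2·4·9}·(+1)^4·(+1)^2 = +1.
v=2: v_2(a)=4, v_2(b)=7; units ≡ 7, 1 (mod 8); ε·ε+αω+βω = 1·0+4·0+7·0 ≡ 0  ⇒  (a,b)_2 = +1.
Ram(-65, -89726) = {7, 13, 17, ∞}; no ℚ_7-point on the conic.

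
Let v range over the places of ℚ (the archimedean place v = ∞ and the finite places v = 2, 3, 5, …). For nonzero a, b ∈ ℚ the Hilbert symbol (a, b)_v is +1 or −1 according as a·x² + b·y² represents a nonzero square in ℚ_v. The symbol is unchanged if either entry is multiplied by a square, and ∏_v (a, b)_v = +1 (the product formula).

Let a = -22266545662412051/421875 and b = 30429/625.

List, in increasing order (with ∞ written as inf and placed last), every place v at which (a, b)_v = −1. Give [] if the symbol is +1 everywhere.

[23, 29]

Mod squares: a ≡ -8870433, b ≡ 69. Check v ∈ {∞, 2, 3, 5, 7, 11, 13, 23, 29, 31}.
v=31: a=31^1·(≡5), b=31^0·(≡16) mod 31; (5|31)=+1, (16|31)=+1; (−1)^{1·0·15}·(+1)^0·(+1)^1 = +1.
v=7: a=7^6·(≡4), b=7^2·(≡6) mod 7; (4|7)=+1, (6|7)=-1; (−1)^{6·2·3}·(+1)^2·(-1)^6 = +1.
v=5: a=5^-6·(≡2), b=5^-4·(≡4) mod 5; (2|5)=-1, (4|5)=+1; (−1)^{-6·-4·2}·(-1)^-4·(+1)^-6 = +1.
v=2: v_2(a)=0, v_2(b)=0; units ≡ 7, 5 (mod 8); ε·ε+αω+βω = 1·0+0·1+0·0 ≡ 0  ⇒  (a,b)_2 = +1.
v=3: a=3^-3·(≡1), b=3^3·(≡2) mod 3; (1|3)=+1, (2|3)=-1; (−1)^{-3·3·1}·(+1)^3·(-1)^-3 = +1.
v=29: a=29^1·(≡19), b=29^0·(≡15) mod 29; (19|29)=-1, (15|29)=-1; (−1)^{1·0·14}·(-1)^0·(-1)^1 = -1.
v=13: a=13^1·(≡10), b=13^0·(≡9) mod 13; (10|13)=+1, (9|13)=+1; (−1)^{1·0·6}·(+1)^0·(+1)^1 = +1.
v=∞: -8870433 < 0 and 69 > 0  ⇒  (a,b)_∞ = +1.
v=11: a=11^3·(≡8), b=11^0·(≡4) mod 11; (8|11)=-1, (4|11)=+1; (−1)^{3·0·5}·(-1)^0·(+1)^3 = +1.
v=23: a=23^3·(≡4), b=23^1·(≡3) mod 23; (4|23)=+1, (3|23)=+1; (−1)^{3·1·11}·(+1)^1·(+1)^3 = -1.
Ram(-8870433, 69) = {23, 29}; no ℚ_23-point on the conic.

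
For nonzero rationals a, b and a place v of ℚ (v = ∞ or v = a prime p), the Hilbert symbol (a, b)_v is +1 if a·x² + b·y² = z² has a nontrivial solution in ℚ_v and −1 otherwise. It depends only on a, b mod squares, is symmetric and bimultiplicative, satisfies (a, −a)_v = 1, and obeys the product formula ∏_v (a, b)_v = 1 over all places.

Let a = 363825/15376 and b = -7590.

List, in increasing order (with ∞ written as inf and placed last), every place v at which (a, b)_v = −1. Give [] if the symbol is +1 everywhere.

(a, b) ≡ (33, -7590) mod (ℚ^×)²; places V = {2, 3, 5, 7, 11, 23, 31, ∞}.
(a,b)_11: α=1, u≡1; β=1, v≡3 (mod 11); (1|11)=+1, (3|11)=+1; sign (−1)^1·+1^1·+1^1 = -1.
(a,b)_5: α=2, u≡3; β=1, v≡2 (mod 5); (3|5)=-1, (2|5)=-1; sign (−1)^0·-1^1·-1^2 = -1.
(a,b)_31: α=-2, u≡18; β=0, v≡5 (mod 31); (18|31)=+1, (5|31)=+1; sign (−1)^0·+1^0·+1^-2 = +1.
(a,b)_∞: sgn(33)=+, sgn(-7590)=−, so +1.
(a,b)_2: α=-4, β=1; u≡1, v≡5 (mod 8); ε(u)ε(v)=0·0, αω(v)=-4·1, βω(u)=1·0; sum ≡ 0  ⇒  +1.
(a,b)_3: α=3, u≡2; β=1, v≡2 (mod 3); (2|3)=-1, (2|3)=-1; sign (−1)^1·-1^1·-1^3 = -1.
(a,b)_7: α=2, u≡3; β=0, v≡5 (mod 7); (3|7)=-1, (5|7)=-1; sign (−1)^0·-1^0·-1^2 = +1.
(a,b)_23: α=0, u≡22; β=1, v≡15 (mod 23); (22|23)=-1, (15|23)=-1; sign (−1)^0·-1^1·-1^0 = -1.
(33, -7590 / ℚ) ramifies at {3, 5, 11, 23}: a division algebra.

[3, 5, 11, 23]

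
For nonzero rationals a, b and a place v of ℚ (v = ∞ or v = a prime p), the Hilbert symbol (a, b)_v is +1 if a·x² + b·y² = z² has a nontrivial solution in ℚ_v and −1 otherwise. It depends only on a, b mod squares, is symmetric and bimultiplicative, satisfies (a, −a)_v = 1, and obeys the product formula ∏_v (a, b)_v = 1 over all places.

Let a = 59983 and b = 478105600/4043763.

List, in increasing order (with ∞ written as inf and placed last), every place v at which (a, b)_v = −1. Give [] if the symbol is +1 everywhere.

[2, 23, 29, 41]

Mod squares: a ≡ 59983, b ≡ 14007. Check v ∈ {∞, 2, 3, 5, 7, 11, 19, 23, 29, 41, 43}.
v=43: a=43^0·(≡41), b=43^-2·(≡8) mod 43; (41|43)=+1, (8|43)=-1; (−1)^{0·-2·21}·(+1)^-2·(-1)^0 = +1.
v=7: a=7^1·(≡1), b=7^1·(≡5) mod 7; (1|7)=+1, (5|7)=-1; (−1)^{1·1·3}·(+1)^1·(-1)^1 = +1.
v=5: a=5^0·(≡3), b=5^2·(≡3) mod 5; (3|5)=-1, (3|5)=-1; (−1)^{0·2·2}·(-1)^2·(-1)^0 = +1.
v=∞: 59983 > 0 and 14007 > 0  ⇒  (a,b)_∞ = +1.
v=19: a=19^1·(≡3), b=19^0·(≡1) mod 19; (3|19)=-1, (1|19)=+1; (−1)^{1·0·9}·(-1)^0·(+1)^1 = +1.
v=11: a=11^1·(≡8), b=11^0·(≡3) mod 11; (8|11)=-1, (3|11)=+1; (−1)^{1·0·5}·(-1)^0·(+1)^1 = +1.
v=29: a=29^0·(≡11), b=29^1·(≡15) mod 29; (11|29)=-1, (15|29)=-1; (−1)^{0·1·14}·(-1)^1·(-1)^0 = -1.
v=23: a=23^0·(≡22), b=23^1·(≡17) mod 23; (22|23)=-1, (17|23)=-1; (−1)^{0·1·11}·(-1)^1·(-1)^0 = -1.
v=41: a=41^1·(≡28), b=41^0·(≡6) mod 41; (28|41)=-1, (6|41)=-1; (−1)^{1·0·20}·(-1)^0·(-1)^1 = -1.
v=2: v_2(a)=0, v_2(b)=12; units ≡ 7, 7 (mod 8); ε·ε+αω+βω = 1·1+0·0+12·0 ≡ 1  ⇒  (a,b)_2 = -1.
v=3: a=3^0·(≡1), b=3^-7·(≡1) mod 3; (1|3)=+1, (1|3)=+1; (−1)^{0·-7·1}·(+1)^-7·(+1)^0 = +1.
|Ram(59983, 14007)| = 4, even; anisotropic at {2, 23, 29, 41}.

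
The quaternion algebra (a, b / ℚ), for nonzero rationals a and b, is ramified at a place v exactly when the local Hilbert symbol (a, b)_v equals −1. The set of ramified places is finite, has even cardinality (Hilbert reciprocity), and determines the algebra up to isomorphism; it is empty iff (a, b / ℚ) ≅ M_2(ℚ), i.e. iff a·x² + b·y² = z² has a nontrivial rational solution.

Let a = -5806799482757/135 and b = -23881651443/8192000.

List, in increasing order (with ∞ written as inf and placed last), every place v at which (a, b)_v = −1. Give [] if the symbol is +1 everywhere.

[5, 13, 31, inf]

Mod squares: a ≡ -7995, b ≡ -5735. Check v ∈ {∞, 2, 3, 5, 7, 13, 31, 37, 41}.
v=5: a=5^-1·(≡4), b=5^-3·(≡2) mod 5; (4|5)=+1, (2|5)=-1; (−1)^{-1·-3·2}·(+1)^-3·(-1)^-1 = -1.
v=7: a=7^2·(≡3), b=7^0·(≡3) mod 7; (3|7)=-1, (3|7)=-1; (−1)^{2·0·3}·(-1)^0·(-1)^2 = +1.
v=∞: -7995 < 0 and -5735 < 0  ⇒  (a,b)_∞ = -1.
v=2: v_2(a)=0, v_2(b)=-16; units ≡ 5, 1 (mod 8); ε·ε+αω+βω = 0·0+0·0+-16·1 ≡ 0  ⇒  (a,b)_2 = +1.
v=37: a=37^2·(≡28), b=37^1·(≡28) mod 37; (28|37)=+1, (28|37)=+1; (−1)^{2·1·18}·(+1)^1·(+1)^2 = +1.
v=31: a=31^2·(≡6), b=31^1·(≡16) mod 31; (6|31)=-1, (16|31)=+1; (−1)^{2·1·15}·(-1)^1·(+1)^2 = -1.
v=41: a=41^1·(≡25), b=41^0·(≡4) mod 41; (25|41)=+1, (4|41)=+1; (−1)^{1·0·20}·(+1)^0·(+1)^1 = +1.
v=3: a=3^-3·(≡2), b=3^6·(≡1) mod 3; (2|3)=-1, (1|3)=+1; (−1)^{-3·6·1}·(-1)^6·(+1)^-3 = +1.
v=13: a=13^3·(≡3), b=13^4·(≡8) mod 13; (3|13)=+1, (8|13)=-1; (−1)^{3·4·6}·(+1)^4·(-1)^3 = -1.
Ram(-7995, -5735) = {5, 13, 31, ∞}; no ℚ_5-point on the conic.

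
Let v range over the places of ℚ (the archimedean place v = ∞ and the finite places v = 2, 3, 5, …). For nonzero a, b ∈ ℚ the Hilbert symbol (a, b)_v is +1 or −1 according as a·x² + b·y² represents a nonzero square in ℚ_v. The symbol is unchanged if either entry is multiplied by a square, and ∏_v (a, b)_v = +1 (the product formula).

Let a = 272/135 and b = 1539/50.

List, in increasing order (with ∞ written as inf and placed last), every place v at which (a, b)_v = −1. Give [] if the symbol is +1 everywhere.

[2, 3, 5, 19]

(a, b) ≡ (255, 38) mod (ℚ^×)²; places V = {2, 3, 5, 17, 19, ∞}.
(a,b)_3: α=-3, u≡1; β=4, v≡2 (mod 3); (1|3)=+1, (2|3)=-1; sign (−1)^0·+1^4·-1^-3 = -1.
(a,b)_5: α=-1, u≡1; β=-2, v≡2 (mod 5); (1|5)=+1, (2|5)=-1; sign (−1)^0·+1^-2·-1^-1 = -1.
(a,b)_2: α=4, β=-1; u≡7, v≡3 (mod 8); ε(u)ε(v)=1·1, αω(v)=4·1, βω(u)=-1·0; sum ≡ 1  ⇒  -1.
(a,b)_19: α=0, u≡3; β=1, v≡2 (mod 19); (3|19)=-1, (2|19)=-1; sign (−1)^0·-1^1·-1^0 = -1.
(a,b)_17: α=1, u≡1; β=0, v≡8 (mod 17); (1|17)=+1, (8|17)=+1; sign (−1)^0·+1^0·+1^1 = +1.
(a,b)_∞: sgn(255)=+, sgn(38)=+, so +1.
Ram(255, 38) = {2, 3, 5, 19}; no ℚ_2-point on the conic.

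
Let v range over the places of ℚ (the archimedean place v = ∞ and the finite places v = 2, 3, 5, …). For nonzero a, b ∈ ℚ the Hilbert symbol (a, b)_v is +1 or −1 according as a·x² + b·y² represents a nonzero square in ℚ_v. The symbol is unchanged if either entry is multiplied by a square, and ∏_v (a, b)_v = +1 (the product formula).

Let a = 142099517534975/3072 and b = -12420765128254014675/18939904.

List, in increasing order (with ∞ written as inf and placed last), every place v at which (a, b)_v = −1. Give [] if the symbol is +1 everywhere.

Mod squares: a ≡ 5436717, b ≡ -4147. Check v ∈ {∞, 2, 3, 5, 7, 11, 13, 17, 19, 23, 29}.
v=19: a=19^1·(≡3), b=19^2·(≡8) mod 19; (3|19)=-1, (8|19)=-1; (−1)^{1·2·9}·(-1)^2·(-1)^1 = -1.
v=23: a=23^3·(≡18), b=23^4·(≡8) mod 23; (18|23)=+1, (8|23)=+1; (−1)^{3·4·11}·(+1)^4·(+1)^3 = +1.
v=∞: 5436717 > 0 and -4147 < 0  ⇒  (a,b)_∞ = +1.
v=29: a=29^1·(≡26), b=29^1·(≡19) mod 29; (26|29)=-1, (19|29)=-1; (−1)^{1·1·14}·(-1)^1·(-1)^1 = +1.
v=11: a=11^3·(≡10), b=11^5·(≡10) mod 11; (10|11)=-1, (10|11)=-1; (−1)^{3·5·5}·(-1)^5·(-1)^3 = -1.
v=5: a=5^2·(≡2), b=5^2·(≡2) mod 5; (2|5)=-1, (2|5)=-1; (−1)^{2·2·2}·(-1)^2·(-1)^2 = +1.
v=3: a=3^-1·(≡2), b=3^4·(≡2) mod 3; (2|3)=-1, (2|3)=-1; (−1)^{-1·4·1}·(-1)^4·(-1)^-1 = -1.
v=7: a=7^2·(≡6), b=7^0·(≡1) mod 7; (6|7)=-1, (1|7)=+1; (−1)^{2·0·3}·(-1)^0·(+1)^2 = +1.
v=13: a=13^1·(≡4), b=13^1·(≡2) mod 13; (4|13)=+1, (2|13)=-1; (−1)^{1·1·6}·(+1)^1·(-1)^1 = -1.
v=17: a=17^0·(≡13), b=17^-2·(≡9) mod 17; (13|17)=+1, (9|17)=+1; (−1)^{0·-2·8}·(+1)^-2·(+1)^0 = +1.
v=2: v_2(a)=-10, v_2(b)=-16; units ≡ 5, 5 (mod 8); ε·ε+αω+βω = 0·0+-10·1+-16·1 ≡ 0  ⇒  (a,b)_2 = +1.
(5436717, -4147 / ℚ) ramifies at {3, 11, 13, 19}: a division algebra.

[3, 11, 13, 19]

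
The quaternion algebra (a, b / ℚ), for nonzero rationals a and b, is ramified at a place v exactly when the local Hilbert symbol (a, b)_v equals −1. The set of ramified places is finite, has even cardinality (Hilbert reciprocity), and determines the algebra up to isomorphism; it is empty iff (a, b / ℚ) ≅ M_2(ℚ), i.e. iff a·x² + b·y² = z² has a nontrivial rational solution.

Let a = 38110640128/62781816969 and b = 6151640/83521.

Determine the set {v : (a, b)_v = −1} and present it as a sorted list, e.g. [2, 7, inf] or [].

Mod squares: a ≡ 2542, b ≡ 12710. Check v ∈ {∞, 2, 3, 5, 11, 17, 31, 41}.
v=17: a=17^-8·(≡16), b=17^-4·(≡3) mod 17; (16|17)=+1, (3|17)=-1; (−1)^{-8·-4·8}·(+1)^-4·(-1)^-8 = +1.
v=5: a=5^0·(≡2), b=5^1·(≡3) mod 5; (2|5)=-1, (3|5)=-1; (−1)^{0·1·2}·(-1)^1·(-1)^0 = -1.
v=41: a=41^1·(≡37), b=41^1·(≡36) mod 41; (37|41)=+1, (36|41)=+1; (−1)^{1·1·20}·(+1)^1·(+1)^1 = +1.
v=11: a=11^4·(≡4), b=11^2·(≡1) mod 11; (4|11)=+1, (1|11)=+1; (−1)^{4·2·5}·(+1)^2·(+1)^4 = +1.
v=3: a=3^-2·(≡1), b=3^0·(≡2) mod 3; (1|3)=+1, (2|3)=-1; (−1)^{-2·0·1}·(+1)^0·(-1)^-2 = +1.
v=∞: 2542 > 0 and 12710 > 0  ⇒  (a,b)_∞ = +1.
v=2: v_2(a)=11, v_2(b)=3; units ≡ 7, 3 (mod 8); ε·ε+αω+βω = 1·1+11·1+3·0 ≡ 0  ⇒  (a,b)_2 = +1.
v=31: a=31^1·(≡8), b=31^1·(≡19) mod 31; (8|31)=+1, (19|31)=+1; (−1)^{1·1·15}·(+1)^1·(+1)^1 = -1.
|Ram(2542, 12710)| = 2, even; anisotropic at {5, 31}.

[5, 31]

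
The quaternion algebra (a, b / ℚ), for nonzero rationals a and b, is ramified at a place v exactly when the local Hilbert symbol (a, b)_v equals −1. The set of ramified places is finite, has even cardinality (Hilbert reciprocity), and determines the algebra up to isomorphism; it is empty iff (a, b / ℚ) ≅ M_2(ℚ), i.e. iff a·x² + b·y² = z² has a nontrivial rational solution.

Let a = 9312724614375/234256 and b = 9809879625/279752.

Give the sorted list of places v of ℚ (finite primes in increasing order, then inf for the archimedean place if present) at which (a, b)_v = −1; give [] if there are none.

[5, 13]

(a, b) ≡ (7, 130) mod (ℚ^×)²; places V = {2, 3, 5, 7, 11, 13, 17, ∞}.
(a,b)_∞: sgn(7)=+, sgn(130)=+, so +1.
(a,b)_5: α=4, u≡3; β=3, v≡1 (mod 5); (3|5)=-1, (1|5)=+1; sign (−1)^0·-1^3·+1^4 = -1.
(a,b)_7: α=3, u≡4; β=2, v≡2 (mod 7); (4|7)=+1, (2|7)=+1; sign (−1)^0·+1^2·+1^3 = +1.
(a,b)_2: α=-4, β=-3; u≡7, v≡1 (mod 8); ε(u)ε(v)=1·0, αω(v)=-4·0, βω(u)=-3·0; sum ≡ 0  ⇒  +1.
(a,b)_13: α=6, u≡5; β=3, v≡3 (mod 13); (5|13)=-1, (3|13)=+1; sign (−1)^0·-1^3·+1^6 = -1.
(a,b)_11: α=-4, u≡10; β=-2, v≡9 (mod 11); (10|11)=-1, (9|11)=+1; sign (−1)^0·-1^-2·+1^-4 = +1.
(a,b)_3: α=2, u≡1; β=6, v≡1 (mod 3); (1|3)=+1, (1|3)=+1; sign (−1)^0·+1^6·+1^2 = +1.
(a,b)_17: α=0, u≡7; β=-2, v≡6 (mod 17); (7|17)=-1, (6|17)=-1; sign (−1)^0·-1^-2·-1^0 = +1.
(7, 130 / ℚ) ramifies at {5, 13}: a division algebra.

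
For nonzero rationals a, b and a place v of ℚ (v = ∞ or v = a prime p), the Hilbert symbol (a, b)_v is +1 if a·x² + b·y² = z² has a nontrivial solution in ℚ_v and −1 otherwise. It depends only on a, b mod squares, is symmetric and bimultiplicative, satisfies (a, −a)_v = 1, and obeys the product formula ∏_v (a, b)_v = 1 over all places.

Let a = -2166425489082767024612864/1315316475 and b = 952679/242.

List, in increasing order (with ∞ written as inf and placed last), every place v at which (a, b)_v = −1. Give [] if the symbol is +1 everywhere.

(a, b) ≡ (-183106, 5278) mod (ℚ^×)²; places V = {2, 3, 5, 7, 11, 13, 19, 29, 31, 41, ∞}.
(a,b)_13: α=6, u≡9; β=1, v≡10 (mod 13); (9|13)=+1, (10|13)=+1; sign (−1)^0·+1^1·+1^6 = +1.
(a,b)_5: α=-2, u≡4; β=0, v≡2 (mod 5); (4|5)=+1, (2|5)=-1; sign (−1)^0·+1^0·-1^-2 = +1.
(a,b)_11: α=-1, u≡10; β=-2, v≡1 (mod 11); (10|11)=-1, (1|11)=+1; sign (−1)^0·-1^-2·+1^-1 = +1.
(a,b)_∞: sgn(-183106)=−, sgn(5278)=+, so +1.
(a,b)_7: α=1, u≡1; β=1, v≡6 (mod 7); (1|7)=+1, (6|7)=-1; sign (−1)^1·+1^1·-1^1 = +1.
(a,b)_31: α=2, u≡26; β=0, v≡28 (mod 31); (26|31)=-1, (28|31)=+1; sign (−1)^0·-1^0·+1^2 = +1.
(a,b)_3: α=-14, u≡2; β=0, v≡1 (mod 3); (2|3)=-1, (1|3)=+1; sign (−1)^0·-1^0·+1^-14 = +1.
(a,b)_29: α=3, u≡17; β=1, v≡11 (mod 29); (17|29)=-1, (11|29)=-1; sign (−1)^0·-1^1·-1^3 = +1.
(a,b)_41: α=1, u≡3; β=0, v≡30 (mod 41); (3|41)=-1, (30|41)=-1; sign (−1)^0·-1^0·-1^1 = -1.
(a,b)_2: α=9, β=-1; u≡7, v≡7 (mod 8); ε(u)ε(v)=1·1, αω(v)=9·0, βω(u)=-1·0; sum ≡ 1  ⇒  -1.
(a,b)_19: α=4, u≡11; β=2, v≡8 (mod 19); (11|19)=+1, (8|19)=-1; sign (−1)^0·+1^2·-1^4 = +1.
(-183106, 5278 / ℚ) ramifies at {2, 41}: a division algebra.

[2, 41]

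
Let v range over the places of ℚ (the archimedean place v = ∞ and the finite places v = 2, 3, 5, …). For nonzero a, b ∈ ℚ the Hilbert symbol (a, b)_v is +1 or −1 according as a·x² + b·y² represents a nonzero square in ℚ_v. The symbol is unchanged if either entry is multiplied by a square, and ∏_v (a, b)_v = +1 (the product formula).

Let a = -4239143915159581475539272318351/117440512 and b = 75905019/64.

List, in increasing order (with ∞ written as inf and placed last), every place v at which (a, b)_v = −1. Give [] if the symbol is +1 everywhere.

[2, 23]

(a, b) ≡ (-3508673, 937099) mod (ℚ^×)²; places V = {2, 3, 7, 11, 19, 23, 31, 37, 43, ∞}.
(a,b)_∞: sgn(-3508673)=−, sgn(937099)=+, so +1.
(a,b)_37: α=3, u≡31; β=1, v≡20 (mod 37); (31|37)=-1, (20|37)=-1; sign (−1)^0·-1^1·-1^3 = +1.
(a,b)_23: α=1, u≡18; β=0, v≡22 (mod 23); (18|23)=+1, (22|23)=-1; sign (−1)^0·+1^0·-1^1 = -1.
(a,b)_19: α=3, u≡14; β=1, v≡6 (mod 19); (14|19)=-1, (6|19)=+1; sign (−1)^1·-1^1·+1^3 = +1.
(a,b)_43: α=4, u≡11; β=1, v≡6 (mod 43); (11|43)=+1, (6|43)=+1; sign (−1)^0·+1^1·+1^4 = +1.
(a,b)_31: α=3, u≡11; β=1, v≡7 (mod 31); (11|31)=-1, (7|31)=+1; sign (−1)^1·-1^1·+1^3 = +1.
(a,b)_2: α=-24, β=-6; u≡7, v≡3 (mod 8); ε(u)ε(v)=1·1, αω(v)=-24·1, βω(u)=-6·0; sum ≡ 1  ⇒  -1.
(a,b)_7: α=-1, u≡5; β=0, v≡1 (mod 7); (5|7)=-1, (1|7)=+1; sign (−1)^0·-1^0·+1^-1 = +1.
(a,b)_11: α=2, u≡10; β=0, v≡4 (mod 11); (10|11)=-1, (4|11)=+1; sign (−1)^0·-1^0·+1^2 = +1.
(a,b)_3: α=16, u≡1; β=4, v≡1 (mod 3); (1|3)=+1, (1|3)=+1; sign (−1)^0·+1^4·+1^16 = +1.
|Ram(-3508673, 937099)| = 2, even; anisotropic at {2, 23}.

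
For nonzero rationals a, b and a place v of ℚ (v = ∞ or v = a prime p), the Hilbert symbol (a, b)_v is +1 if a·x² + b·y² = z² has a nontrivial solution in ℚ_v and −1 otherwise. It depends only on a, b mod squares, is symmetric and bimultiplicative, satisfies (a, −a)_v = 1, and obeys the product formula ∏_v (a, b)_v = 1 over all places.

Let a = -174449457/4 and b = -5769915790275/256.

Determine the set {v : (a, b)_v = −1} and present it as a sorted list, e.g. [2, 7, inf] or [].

[23, inf]

(a, b) ≡ (-897, -299) mod (ℚ^×)²; places V = {2, 3, 5, 7, 13, 23, ∞}.
(a,b)_∞: sgn(-897)=−, sgn(-299)=−, so -1.
(a,b)_2: α=-2, β=-8; u≡7, v≡5 (mod 8); ε(u)ε(v)=1·0, αω(v)=-2·1, βω(u)=-8·0; sum ≡ 0  ⇒  +1.
(a,b)_7: α=4, u≡6; β=6, v≡4 (mod 7); (6|7)=-1, (4|7)=+1; sign (−1)^0·-1^6·+1^4 = +1.
(a,b)_13: α=1, u≡12; β=1, v≡3 (mod 13); (12|13)=+1, (3|13)=+1; sign (−1)^0·+1^1·+1^1 = +1.
(a,b)_5: α=0, u≡2; β=2, v≡4 (mod 5); (2|5)=-1, (4|5)=+1; sign (−1)^0·-1^2·+1^0 = +1.
(a,b)_3: α=5, u≡1; β=8, v≡1 (mod 3); (1|3)=+1, (1|3)=+1; sign (−1)^0·+1^8·+1^5 = +1.
(a,b)_23: α=1, u≡5; β=1, v≡22 (mod 23); (5|23)=-1, (22|23)=-1; sign (−1)^1·-1^1·-1^1 = -1.
(-897, -299 / ℚ) ramifies at {23, ∞}: a division algebra.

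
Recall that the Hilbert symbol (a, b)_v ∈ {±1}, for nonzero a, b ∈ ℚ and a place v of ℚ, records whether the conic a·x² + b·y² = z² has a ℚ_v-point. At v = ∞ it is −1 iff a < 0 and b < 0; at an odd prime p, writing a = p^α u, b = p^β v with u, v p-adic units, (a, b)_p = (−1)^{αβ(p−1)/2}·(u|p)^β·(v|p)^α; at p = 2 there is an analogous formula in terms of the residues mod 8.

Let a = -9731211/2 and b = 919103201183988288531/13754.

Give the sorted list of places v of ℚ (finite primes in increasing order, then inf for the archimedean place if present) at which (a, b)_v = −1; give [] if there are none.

Mod squares: a ≡ -23142, b ≡ 494. Check v ∈ {∞, 2, 3, 7, 13, 19, 23, 29, 47}.
v=47: a=47^0·(≡46), b=47^2·(≡37) mod 47; (46|47)=-1, (37|47)=+1; (−1)^{0·2·23}·(-1)^2·(+1)^0 = +1.
v=23: a=23^0·(≡10), b=23^-2·(≡10) mod 23; (10|23)=-1, (10|23)=-1; (−1)^{0·-2·11}·(-1)^-2·(-1)^0 = +1.
v=2: v_2(a)=-1, v_2(b)=-1; units ≡ 5, 7 (mod 8); ε·ε+αω+βω = 0·1+-1·0+-1·1 ≡ 1  ⇒  (a,b)_2 = -1.
v=13: a=13^0·(≡2), b=13^-1·(≡10) mod 13; (2|13)=-1, (10|13)=+1; (−1)^{0·-1·6}·(-1)^-1·(+1)^0 = -1.
v=7: a=7^1·(≡3), b=7^6·(≡4) mod 7; (3|7)=-1, (4|7)=+1; (−1)^{1·6·3}·(-1)^6·(+1)^1 = +1.
v=29: a=29^3·(≡18), b=29^4·(≡24) mod 29; (18|29)=-1, (24|29)=+1; (−1)^{3·4·14}·(-1)^4·(+1)^3 = +1.
v=3: a=3^1·(≡2), b=3^6·(≡2) mod 3; (2|3)=-1, (2|3)=-1; (−1)^{1·6·1}·(-1)^6·(-1)^1 = -1.
v=19: a=19^1·(≡7), b=19^3·(≡9) mod 19; (7|19)=+1, (9|19)=+1; (−1)^{1·3·9}·(+1)^3·(+1)^1 = -1.
v=∞: -23142 < 0 and 494 > 0  ⇒  (a,b)_∞ = +1.
Ram(-23142, 494) = {2, 3, 13, 19}; no ℚ_2-point on the conic.

[2, 3, 13, 19]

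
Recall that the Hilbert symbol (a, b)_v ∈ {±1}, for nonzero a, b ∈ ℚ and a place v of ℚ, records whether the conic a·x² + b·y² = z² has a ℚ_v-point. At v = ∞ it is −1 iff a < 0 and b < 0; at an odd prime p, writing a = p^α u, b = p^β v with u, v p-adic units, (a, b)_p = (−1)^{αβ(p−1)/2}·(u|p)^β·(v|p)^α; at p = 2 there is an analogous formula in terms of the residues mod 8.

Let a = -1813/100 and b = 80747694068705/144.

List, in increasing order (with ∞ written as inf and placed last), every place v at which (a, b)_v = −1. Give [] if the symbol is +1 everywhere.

[5, 47]

Mod squares: a ≡ -37, b ≡ 163387745. Check v ∈ {∞, 2, 3, 5, 7, 19, 23, 37, 43, 47}.
v=3: a=3^0·(≡2), b=3^-2·(≡2) mod 3; (2|3)=-1, (2|3)=-1; (−1)^{0·-2·1}·(-1)^-2·(-1)^0 = +1.
v=5: a=5^-2·(≡3), b=5^1·(≡4) mod 5; (3|5)=-1, (4|5)=+1; (−1)^{-2·1·2}·(-1)^1·(+1)^-2 = -1.
v=47: a=47^0·(≡19), b=47^1·(≡36) mod 47; (19|47)=-1, (36|47)=+1; (−1)^{0·1·23}·(-1)^1·(+1)^0 = -1.
v=7: a=7^2·(≡6), b=7^0·(≡5) mod 7; (6|7)=-1, (5|7)=-1; (−1)^{2·0·3}·(-1)^0·(-1)^2 = +1.
v=43: a=43^0·(≡21), b=43^1·(≡42) mod 43; (21|43)=+1, (42|43)=-1; (−1)^{0·1·21}·(+1)^1·(-1)^0 = +1.
v=19: a=19^0·(≡6), b=19^3·(≡8) mod 19; (6|19)=+1, (8|19)=-1; (−1)^{0·3·9}·(+1)^3·(-1)^0 = +1.
v=37: a=37^1·(≡28), b=37^3·(≡11) mod 37; (28|37)=+1, (11|37)=+1; (−1)^{1·3·18}·(+1)^3·(+1)^1 = +1.
v=∞: -37 < 0 and 163387745 > 0  ⇒  (a,b)_∞ = +1.
v=2: v_2(a)=-2, v_2(b)=-4; units ≡ 3, 1 (mod 8); ε·ε+αω+βω = 1·0+-2·0+-4·1 ≡ 0  ⇒  (a,b)_2 = +1.
v=23: a=23^0·(≡12), b=23^1·(≡16) mod 23; (12|23)=+1, (16|23)=+1; (−1)^{0·1·11}·(+1)^1·(+1)^0 = +1.
Ram(-37, 163387745) = {5, 47}; no ℚ_5-point on the conic.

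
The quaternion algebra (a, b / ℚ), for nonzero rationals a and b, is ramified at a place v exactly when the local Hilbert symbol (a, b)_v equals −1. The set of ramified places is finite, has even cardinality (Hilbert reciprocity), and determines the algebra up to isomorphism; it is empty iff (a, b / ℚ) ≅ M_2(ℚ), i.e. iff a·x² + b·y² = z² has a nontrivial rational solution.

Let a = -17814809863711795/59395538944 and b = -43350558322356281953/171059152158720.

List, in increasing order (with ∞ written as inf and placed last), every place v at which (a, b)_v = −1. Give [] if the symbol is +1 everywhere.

[5, 19, 23, inf]

(a, b) ≡ (-2755, -63365) mod (ℚ^×)²; places V = {2, 3, 5, 7, 11, 17, 19, 23, 29, ∞}.
(a,b)_11: α=2, u≡2; β=2, v≡2 (mod 11); (2|11)=-1, (2|11)=-1; sign (−1)^0·-1^2·-1^2 = +1.
(a,b)_29: α=1, u≡3; β=1, v≡3 (mod 29); (3|29)=-1, (3|29)=-1; sign (−1)^0·-1^1·-1^1 = +1.
(a,b)_23: α=6, u≡7; β=9, v≡15 (mod 23); (7|23)=-1, (15|23)=-1; sign (−1)^0·-1^9·-1^6 = -1.
(a,b)_2: α=-22, β=-28; u≡5, v≡3 (mod 8); ε(u)ε(v)=0·1, αω(v)=-22·1, βω(u)=-28·1; sum ≡ 0  ⇒  +1.
(a,b)_17: α=-2, u≡9; β=-2, v≡6 (mod 17); (9|17)=+1, (6|17)=-1; sign (−1)^0·+1^-2·-1^-2 = +1.
(a,b)_∞: sgn(-2755)=−, sgn(-63365)=−, so -1.
(a,b)_3: α=0, u≡2; β=-2, v≡1 (mod 3); (2|3)=-1, (1|3)=+1; sign (−1)^0·-1^-2·+1^0 = +1.
(a,b)_7: α=-2, u≡6; β=-2, v≡6 (mod 7); (6|7)=-1, (6|7)=-1; sign (−1)^0·-1^-2·-1^-2 = +1.
(a,b)_19: α=3, u≡7; β=3, v≡4 (mod 19); (7|19)=+1, (4|19)=+1; sign (−1)^1·+1^3·+1^3 = -1.
(a,b)_5: α=1, u≡4; β=-1, v≡3 (mod 5); (4|5)=+1, (3|5)=-1; sign (−1)^0·+1^-1·-1^1 = -1.
|Ram(-2755, -63365)| = 4, even; anisotropic at {5, 19, 23, ∞}.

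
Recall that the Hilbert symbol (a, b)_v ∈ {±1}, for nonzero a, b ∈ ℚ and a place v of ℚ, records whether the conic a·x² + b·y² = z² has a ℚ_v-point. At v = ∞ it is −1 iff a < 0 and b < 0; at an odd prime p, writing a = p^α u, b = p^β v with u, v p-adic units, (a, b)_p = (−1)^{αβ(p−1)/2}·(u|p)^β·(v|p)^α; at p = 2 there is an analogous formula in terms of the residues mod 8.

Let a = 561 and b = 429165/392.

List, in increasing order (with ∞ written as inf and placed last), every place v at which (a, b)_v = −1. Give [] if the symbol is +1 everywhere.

[11, 17]

Mod squares: a ≡ 561, b ≡ 330. Check v ∈ {∞, 2, 3, 5, 7, 11, 17}.
v=5: a=5^0·(≡1), b=5^1·(≡4) mod 5; (1|5)=+1, (4|5)=+1; (−1)^{0·1·2}·(+1)^1·(+1)^0 = +1.
v=7: a=7^0·(≡1), b=7^-2·(≡2) mod 7; (1|7)=+1, (2|7)=+1; (−1)^{0·-2·3}·(+1)^-2·(+1)^0 = +1.
v=17: a=17^1·(≡16), b=17^2·(≡6) mod 17; (16|17)=+1, (6|17)=-1; (−1)^{1·2·8}·(+1)^2·(-1)^1 = -1.
v=3: a=3^1·(≡1), b=3^3·(≡2) mod 3; (1|3)=+1, (2|3)=-1; (−1)^{1·3·1}·(+1)^3·(-1)^1 = +1.
v=11: a=11^1·(≡7), b=11^1·(≡6) mod 11; (7|11)=-1, (6|11)=-1; (−1)^{1·1·5}·(-1)^1·(-1)^1 = -1.
v=∞: 561 > 0 and 330 > 0  ⇒  (a,b)_∞ = +1.
v=2: v_2(a)=0, v_2(b)=-3; units ≡ 1, 5 (mod 8); ε·ε+αω+βω = 0·0+0·1+-3·0 ≡ 0  ⇒  (a,b)_2 = +1.
|Ram(561, 330)| = 2, even; anisotropic at {11, 17}.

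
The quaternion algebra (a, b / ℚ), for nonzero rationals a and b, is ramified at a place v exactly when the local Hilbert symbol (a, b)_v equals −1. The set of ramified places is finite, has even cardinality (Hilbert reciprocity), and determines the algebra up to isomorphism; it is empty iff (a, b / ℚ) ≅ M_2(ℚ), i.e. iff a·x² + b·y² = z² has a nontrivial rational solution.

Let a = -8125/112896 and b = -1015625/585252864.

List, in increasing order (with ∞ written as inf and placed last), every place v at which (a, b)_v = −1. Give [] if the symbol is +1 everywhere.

(a, b) ≡ (-13, -65) mod (ℚ^×)²; places V = {2, 3, 5, 7, 13, ∞}.
(a,b)_5: α=4, u≡2; β=7, v≡3 (mod 5); (2|5)=-1, (3|5)=-1; sign (−1)^0·-1^7·-1^4 = -1.
(a,b)_13: α=1, u≡3; β=1, v≡5 (mod 13); (3|13)=+1, (5|13)=-1; sign (−1)^0·+1^1·-1^1 = -1.
(a,b)_2: α=-8, β=-14; u≡3, v≡7 (mod 8); ε(u)ε(v)=1·1, αω(v)=-8·0, βω(u)=-14·1; sum ≡ 1  ⇒  -1.
(a,b)_∞: sgn(-13)=−, sgn(-65)=−, so -1.
(a,b)_7: α=-2, u≡2; β=-2, v≡3 (mod 7); (2|7)=+1, (3|7)=-1; sign (−1)^0·+1^-2·-1^-2 = +1.
(a,b)_3: α=-2, u≡2; β=-6, v≡1 (mod 3); (2|3)=-1, (1|3)=+1; sign (−1)^0·-1^-6·+1^-2 = +1.
|Ram(-13, -65)| = 4, even; anisotropic at {2, 5, 13, ∞}.

[2, 5, 13, inf]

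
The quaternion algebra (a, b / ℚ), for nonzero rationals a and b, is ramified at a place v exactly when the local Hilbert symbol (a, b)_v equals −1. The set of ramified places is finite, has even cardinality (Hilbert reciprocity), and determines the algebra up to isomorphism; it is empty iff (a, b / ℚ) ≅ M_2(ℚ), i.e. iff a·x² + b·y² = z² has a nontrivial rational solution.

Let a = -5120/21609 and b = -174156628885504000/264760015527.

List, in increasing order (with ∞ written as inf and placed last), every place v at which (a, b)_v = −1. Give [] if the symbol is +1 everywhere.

(a, b) ≡ (-5, -2838430) mod (ℚ^×)²; places V = {2, 3, 5, 7, 23, 41, 43, ∞}.
(a,b)_41: α=0, u≡23; β=1, v≡12 (mod 41); (23|41)=+1, (12|41)=-1; sign (−1)^0·+1^1·-1^0 = +1.
(a,b)_23: α=0, u≡18; β=1, v≡1 (mod 23); (18|23)=+1, (1|23)=+1; sign (−1)^0·+1^1·+1^0 = +1.
(a,b)_7: α=-4, u≡2; β=-9, v≡3 (mod 7); (2|7)=+1, (3|7)=-1; sign (−1)^0·+1^-9·-1^-4 = +1.
(a,b)_∞: sgn(-5)=−, sgn(-2838430)=−, so -1.
(a,b)_43: α=0, u≡41; β=1, v≡15 (mod 43); (41|43)=+1, (15|43)=+1; sign (−1)^0·+1^1·+1^0 = +1.
(a,b)_2: α=10, β=35; u≡3, v≡1 (mod 8); ε(u)ε(v)=1·0, αω(v)=10·0, βω(u)=35·1; sum ≡ 1  ⇒  -1.
(a,b)_5: α=1, u≡4; β=3, v≡4 (mod 5); (4|5)=+1, (4|5)=+1; sign (−1)^0·+1^3·+1^1 = +1.
(a,b)_3: α=-2, u≡1; β=-8, v≡2 (mod 3); (1|3)=+1, (2|3)=-1; sign (−1)^0·+1^-8·-1^-2 = +1.
|Ram(-5, -2838430)| = 2, even; anisotropic at {2, ∞}.

[2, inf]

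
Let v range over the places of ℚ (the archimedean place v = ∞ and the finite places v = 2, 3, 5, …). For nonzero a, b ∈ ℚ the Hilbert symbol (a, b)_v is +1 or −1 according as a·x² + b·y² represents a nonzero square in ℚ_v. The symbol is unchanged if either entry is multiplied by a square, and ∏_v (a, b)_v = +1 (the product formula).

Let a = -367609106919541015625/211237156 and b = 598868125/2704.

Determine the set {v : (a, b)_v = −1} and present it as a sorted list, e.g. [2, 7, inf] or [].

Mod squares: a ≡ -41, b ≡ 958189. Check v ∈ {∞, 2, 5, 13, 19, 29, 37, 41, 43, 47}.
v=∞: -41 < 0 and 958189 > 0  ⇒  (a,b)_∞ = +1.
v=37: a=37^2·(≡21), b=37^1·(≡4) mod 37; (21|37)=+1, (4|37)=+1; (−1)^{2·1·18}·(+1)^1·(+1)^2 = +1.
v=43: a=43^-2·(≡3), b=43^0·(≡37) mod 43; (3|43)=-1, (37|43)=-1; (−1)^{-2·0·21}·(-1)^0·(-1)^-2 = +1.
v=29: a=29^2·(≡26), b=29^1·(≡27) mod 29; (26|29)=-1, (27|29)=-1; (−1)^{2·1·14}·(-1)^1·(-1)^2 = -1.
v=41: a=41^1·(≡9), b=41^0·(≡28) mod 41; (9|41)=+1, (28|41)=-1; (−1)^{1·0·20}·(+1)^0·(-1)^1 = -1.
v=5: a=5^10·(≡4), b=5^4·(≡1) mod 5; (4|5)=+1, (1|5)=+1; (−1)^{10·4·2}·(+1)^4·(+1)^10 = +1.
v=2: v_2(a)=-2, v_2(b)=-4; units ≡ 7, 5 (mod 8); ε·ε+αω+βω = 1·0+-2·1+-4·0 ≡ 0  ⇒  (a,b)_2 = +1.
v=47: a=47^2·(≡25), b=47^1·(≡7) mod 47; (25|47)=+1, (7|47)=+1; (−1)^{2·1·23}·(+1)^1·(+1)^2 = +1.
v=19: a=19^2·(≡5), b=19^1·(≡11) mod 19; (5|19)=+1, (11|19)=+1; (−1)^{2·1·9}·(+1)^1·(+1)^2 = +1.
v=13: a=13^-4·(≡5), b=13^-2·(≡8) mod 13; (5|13)=-1, (8|13)=-1; (−1)^{-4·-2·6}·(-1)^-2·(-1)^-4 = +1.
|Ram(-41, 958189)| = 2, even; anisotropic at {29, 41}.

[29, 41]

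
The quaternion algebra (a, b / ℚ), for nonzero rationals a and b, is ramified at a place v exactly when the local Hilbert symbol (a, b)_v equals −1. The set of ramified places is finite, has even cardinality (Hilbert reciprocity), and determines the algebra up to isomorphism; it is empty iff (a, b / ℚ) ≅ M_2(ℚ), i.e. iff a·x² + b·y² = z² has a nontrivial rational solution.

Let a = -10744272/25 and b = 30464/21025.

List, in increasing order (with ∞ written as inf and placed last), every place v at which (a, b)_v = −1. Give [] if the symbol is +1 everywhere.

Mod squares: a ≡ -74613, b ≡ 119. Check v ∈ {∞, 2, 3, 5, 7, 11, 17, 19, 29}.
v=11: a=11^1·(≡5), b=11^0·(≡4) mod 11; (5|11)=+1, (4|11)=+1; (−1)^{1·0·5}·(+1)^0·(+1)^1 = +1.
v=17: a=17^1·(≡14), b=17^1·(≡11) mod 17; (14|17)=-1, (11|17)=-1; (−1)^{1·1·8}·(-1)^1·(-1)^1 = +1.
v=2: v_2(a)=4, v_2(b)=8; units ≡ 3, 7 (mod 8); ε·ε+αω+βω = 1·1+4·0+8·1 ≡ 1  ⇒  (a,b)_2 = -1.
v=29: a=29^0·(≡1), b=29^-2·(≡11) mod 29; (1|29)=+1, (11|29)=-1; (−1)^{0·-2·14}·(+1)^-2·(-1)^0 = +1.
v=19: a=19^1·(≡11), b=19^0·(≡11) mod 19; (11|19)=+1, (11|19)=+1; (−1)^{1·0·9}·(+1)^0·(+1)^1 = +1.
v=∞: -74613 < 0 and 119 > 0  ⇒  (a,b)_∞ = +1.
v=3: a=3^3·(≡2), b=3^0·(≡2) mod 3; (2|3)=-1, (2|3)=-1; (−1)^{3·0·1}·(-1)^0·(-1)^3 = -1.
v=7: a=7^1·(≡2), b=7^1·(≡3) mod 7; (2|7)=+1, (3|7)=-1; (−1)^{1·1·3}·(+1)^1·(-1)^1 = +1.
v=5: a=5^-2·(≡3), b=5^-2·(≡4) mod 5; (3|5)=-1, (4|5)=+1; (−1)^{-2·-2·2}·(-1)^-2·(+1)^-2 = +1.
Ram(-74613, 119) = {2, 3}; no ℚ_2-point on the conic.

[2, 3]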